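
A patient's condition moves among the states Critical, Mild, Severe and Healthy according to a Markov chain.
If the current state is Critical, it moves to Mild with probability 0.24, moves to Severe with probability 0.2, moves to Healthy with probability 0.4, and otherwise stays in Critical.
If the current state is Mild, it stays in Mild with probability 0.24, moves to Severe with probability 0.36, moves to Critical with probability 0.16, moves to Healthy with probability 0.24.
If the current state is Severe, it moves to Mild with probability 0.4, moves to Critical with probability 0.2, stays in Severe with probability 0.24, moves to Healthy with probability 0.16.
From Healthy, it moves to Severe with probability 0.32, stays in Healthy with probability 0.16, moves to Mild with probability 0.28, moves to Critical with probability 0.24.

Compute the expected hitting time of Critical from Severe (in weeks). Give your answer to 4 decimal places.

5.1435

Let t(s) be the expected number of weeks to first reach Critical from state s, with t(Critical) = 0. Conditioning on the first week:
t(Mild) = 1 + 0.24·t(Mild) + 0.36·t(Severe) + 0.24·t(Healthy)
t(Severe) = 1 + 0.4·t(Mild) + 0.24·t(Severe) + 0.16·t(Healthy)
t(Healthy) = 1 + 0.28·t(Mild) + 0.32·t(Severe) + 0.16·t(Healthy)
Solving: t(Mild) = 5.3054, t(Severe) = 5.1435, t(Healthy) = 4.9184.
Expected weeks from Severe to Critical: 5.1435.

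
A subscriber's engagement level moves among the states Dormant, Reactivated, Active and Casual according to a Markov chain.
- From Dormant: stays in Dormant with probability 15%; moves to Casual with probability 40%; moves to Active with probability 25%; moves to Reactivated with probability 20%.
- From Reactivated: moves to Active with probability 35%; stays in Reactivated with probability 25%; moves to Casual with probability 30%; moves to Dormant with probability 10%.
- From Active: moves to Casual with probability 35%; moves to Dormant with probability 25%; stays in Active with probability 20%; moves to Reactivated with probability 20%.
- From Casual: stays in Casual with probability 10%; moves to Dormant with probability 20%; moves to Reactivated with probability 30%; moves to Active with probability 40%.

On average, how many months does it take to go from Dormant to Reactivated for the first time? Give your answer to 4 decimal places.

Let t(s) be the expected number of months to first reach Reactivated from state s, with t(Reactivated) = 0. Conditioning on the first month:
t(Dormant) = 1 + 0.15·t(Dormant) + 0.25·t(Active) + 0.4·t(Casual)
t(Active) = 1 + 0.25·t(Dormant) + 0.2·t(Active) + 0.35·t(Casual)
t(Casual) = 1 + 0.2·t(Dormant) + 0.4·t(Active) + 0.1·t(Casual)
Solving: t(Dormant) = 4.3537, t(Active) = 4.3695, t(Casual) = 4.0206.
Expected months from Dormant to Reactivated: 4.3537.

4.3537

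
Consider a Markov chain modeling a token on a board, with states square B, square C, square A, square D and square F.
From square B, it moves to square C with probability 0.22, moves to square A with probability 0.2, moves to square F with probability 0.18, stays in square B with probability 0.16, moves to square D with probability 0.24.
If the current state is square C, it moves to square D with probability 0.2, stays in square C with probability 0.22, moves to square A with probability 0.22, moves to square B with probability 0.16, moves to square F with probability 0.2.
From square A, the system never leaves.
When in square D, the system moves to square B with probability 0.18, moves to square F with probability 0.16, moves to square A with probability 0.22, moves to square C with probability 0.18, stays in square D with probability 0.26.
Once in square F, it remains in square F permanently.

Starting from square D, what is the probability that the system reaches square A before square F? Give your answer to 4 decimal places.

Let h(s) be the probability of absorption at square A starting from transient state s. Then h(square A) = 1 and h(square F) = 0. By first-step analysis:
h(square B) = 0.16·h(square B) + 0.22·h(square C) + 0.2·1 + 0.24·h(square D) + 0.18·0
h(square C) = 0.16·h(square B) + 0.22·h(square C) + 0.22·1 + 0.2·h(square D) + 0.2·0
h(square D) = 0.18·h(square B) + 0.18·h(square C) + 0.22·1 + 0.26·h(square D) + 0.16·0
Solving: h(square B) = 0.5379, h(square C) = 0.5356, h(square D) = 0.5584.
Starting from square D, the probability is 0.5584.

0.5584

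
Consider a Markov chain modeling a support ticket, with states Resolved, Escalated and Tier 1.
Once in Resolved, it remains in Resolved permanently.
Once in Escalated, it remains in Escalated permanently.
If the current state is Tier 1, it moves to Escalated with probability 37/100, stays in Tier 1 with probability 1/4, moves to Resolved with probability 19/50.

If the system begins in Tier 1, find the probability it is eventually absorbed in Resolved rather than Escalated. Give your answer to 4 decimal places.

Let h(s) be the probability of absorption at Resolved starting from transient state s. Then h(Resolved) = 1 and h(Escalated) = 0. By first-step analysis:
h(Tier 1) = 0.38·1 + 0.37·0 + 0.25·h(Tier 1)
Solving: h(Tier 1) = 0.5067.
Starting from Tier 1, the probability is 0.5067.

0.5067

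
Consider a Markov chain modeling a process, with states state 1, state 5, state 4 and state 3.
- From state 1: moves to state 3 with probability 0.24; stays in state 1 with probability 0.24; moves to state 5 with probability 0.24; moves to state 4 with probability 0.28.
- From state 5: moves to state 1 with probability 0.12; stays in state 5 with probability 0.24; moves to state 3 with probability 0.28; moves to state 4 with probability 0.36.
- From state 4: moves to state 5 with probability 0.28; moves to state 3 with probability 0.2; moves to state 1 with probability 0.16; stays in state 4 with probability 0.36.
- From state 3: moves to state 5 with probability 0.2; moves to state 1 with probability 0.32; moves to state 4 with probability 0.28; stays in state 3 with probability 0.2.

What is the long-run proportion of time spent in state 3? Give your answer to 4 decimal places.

Let the stationary distribution be π with π = πP and π_1 + π_2 + π_3 + π_4 = 1.
π_1 = 0.24·π_1 + 0.12·π_2 + 0.16·π_3 + 0.32·π_4
π_2 = 0.24·π_1 + 0.24·π_2 + 0.28·π_3 + 0.2·π_4
π_3 = 0.28·π_1 + 0.36·π_2 + 0.36·π_3 + 0.28·π_4
Solving with the normalization constraint gives π = (0.2029, 0.2439, 0.3256, 0.2276).
So the stationary probability of state 3 is 0.2276.

0.2276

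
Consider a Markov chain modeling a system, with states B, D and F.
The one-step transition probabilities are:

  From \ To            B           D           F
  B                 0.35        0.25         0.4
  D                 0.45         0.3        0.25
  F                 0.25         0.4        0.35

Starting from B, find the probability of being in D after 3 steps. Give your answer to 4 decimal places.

0.3175

Propagate the distribution vector 3 steps from B.
After 0 steps: (1.0000, 0.0000, 0.0000)
After 1 step: (0.3500, 0.2500, 0.4000)
After 2 steps: (0.3350, 0.3225, 0.3425)
After 3 steps: (0.3480, 0.3175, 0.3345)
P(in D after 3 steps) = 0.3175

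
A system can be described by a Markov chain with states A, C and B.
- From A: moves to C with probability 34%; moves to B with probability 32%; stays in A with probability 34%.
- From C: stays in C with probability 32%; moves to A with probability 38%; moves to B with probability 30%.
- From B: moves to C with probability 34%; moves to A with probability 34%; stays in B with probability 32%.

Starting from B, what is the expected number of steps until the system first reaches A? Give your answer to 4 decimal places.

2.8302

Let t(s) be the expected number of steps to first reach A from state s, with t(A) = 0. Conditioning on the first step:
t(C) = 1 + 0.32·t(C) + 0.3·t(B)
t(B) = 1 + 0.34·t(C) + 0.32·t(B)
Solving: t(C) = 2.7192, t(B) = 2.8302.
Expected steps from B to A: 2.8302.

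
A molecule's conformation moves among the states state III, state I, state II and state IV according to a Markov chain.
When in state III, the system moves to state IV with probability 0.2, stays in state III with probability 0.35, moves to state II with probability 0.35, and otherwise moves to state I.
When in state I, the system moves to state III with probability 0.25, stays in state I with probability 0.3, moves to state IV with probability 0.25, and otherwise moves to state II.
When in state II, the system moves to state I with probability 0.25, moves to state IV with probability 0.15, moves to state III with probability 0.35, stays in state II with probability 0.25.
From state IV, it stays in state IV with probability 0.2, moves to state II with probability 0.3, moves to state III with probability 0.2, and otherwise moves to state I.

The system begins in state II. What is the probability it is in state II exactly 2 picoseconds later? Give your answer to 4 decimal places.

0.2800

Propagate the distribution vector 2 picoseconds from state II.
After 0 picoseconds: (0.0000, 0.0000, 1.0000, 0.0000)
After 1 picosecond: (0.3500, 0.2500, 0.2500, 0.1500)
After 2 picoseconds: (0.3025, 0.2175, 0.2800, 0.2000)
P(in state II after 2 picoseconds) = 0.2800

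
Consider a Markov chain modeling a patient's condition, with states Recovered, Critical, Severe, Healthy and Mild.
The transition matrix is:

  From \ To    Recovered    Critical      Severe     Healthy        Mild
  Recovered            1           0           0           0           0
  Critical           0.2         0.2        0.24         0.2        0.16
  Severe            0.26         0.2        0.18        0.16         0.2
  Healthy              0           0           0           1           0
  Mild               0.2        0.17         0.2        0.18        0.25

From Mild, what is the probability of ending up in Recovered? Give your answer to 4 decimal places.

Let h(s) be the probability of absorption at Recovered starting from transient state s. Then h(Recovered) = 1 and h(Healthy) = 0. By first-step analysis:
h(Critical) = 0.2·1 + 0.2·h(Critical) + 0.24·h(Severe) + 0.2·0 + 0.16·h(Mild)
h(Severe) = 0.26·1 + 0.2·h(Critical) + 0.18·h(Severe) + 0.16·0 + 0.2·h(Mild)
h(Mild) = 0.2·1 + 0.17·h(Critical) + 0.2·h(Severe) + 0.18·0 + 0.25·h(Mild)
Solving: h(Critical) = 0.5320, h(Severe) = 0.5789, h(Mild) = 0.5416.
Starting from Mild, the probability is 0.5416.

0.5416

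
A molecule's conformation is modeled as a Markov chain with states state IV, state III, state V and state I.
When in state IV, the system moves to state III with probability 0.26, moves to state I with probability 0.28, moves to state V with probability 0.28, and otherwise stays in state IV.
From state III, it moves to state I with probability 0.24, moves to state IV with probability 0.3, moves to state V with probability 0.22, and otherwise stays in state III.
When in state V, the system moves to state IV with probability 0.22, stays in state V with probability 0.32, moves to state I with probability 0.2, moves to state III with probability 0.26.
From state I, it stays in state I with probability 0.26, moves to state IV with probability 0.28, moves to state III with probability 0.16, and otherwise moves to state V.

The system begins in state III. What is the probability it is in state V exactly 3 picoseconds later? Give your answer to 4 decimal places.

0.2823

Propagate the distribution vector 3 picoseconds from state III.
After 0 picoseconds: (0.0000, 1.0000, 0.0000, 0.0000)
After 1 picosecond: (0.3000, 0.2400, 0.2200, 0.2400)
After 2 picoseconds: (0.2416, 0.2312, 0.2792, 0.2480)
After 3 picoseconds: (0.2437, 0.2306, 0.2823, 0.2435)
P(in state V after 3 picoseconds) = 0.2823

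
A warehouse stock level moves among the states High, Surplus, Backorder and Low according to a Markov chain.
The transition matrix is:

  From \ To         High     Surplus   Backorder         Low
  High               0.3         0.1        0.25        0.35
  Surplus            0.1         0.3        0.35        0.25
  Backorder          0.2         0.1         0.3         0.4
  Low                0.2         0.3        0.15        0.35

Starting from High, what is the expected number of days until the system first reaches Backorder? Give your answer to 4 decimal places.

Let t(s) be the expected number of days to first reach Backorder from state s, with t(Backorder) = 0. Conditioning on the first day:
t(High) = 1 + 0.3·t(High) + 0.1·t(Surplus) + 0.35·t(Low)
t(Surplus) = 1 + 0.1·t(High) + 0.3·t(Surplus) + 0.25·t(Low)
t(Low) = 1 + 0.2·t(High) + 0.3·t(Surplus) + 0.35·t(Low)
Solving: t(High) = 4.2051, t(Surplus) = 3.6410, t(Low) = 4.5128.
Expected days from High to Backorder: 4.2051.

4.2051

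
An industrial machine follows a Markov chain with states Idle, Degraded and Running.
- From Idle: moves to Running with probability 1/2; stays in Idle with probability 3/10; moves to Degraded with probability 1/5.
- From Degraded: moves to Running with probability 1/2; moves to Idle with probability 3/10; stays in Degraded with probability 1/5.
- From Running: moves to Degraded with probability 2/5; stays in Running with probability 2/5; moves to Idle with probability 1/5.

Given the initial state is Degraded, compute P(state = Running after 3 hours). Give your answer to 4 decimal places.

Propagate the distribution vector 3 hours from Degraded.
After 0 hours: (0.0000, 1.0000, 0.0000)
After 1 hour: (0.3000, 0.2000, 0.5000)
After 2 hours: (0.2500, 0.3000, 0.4500)
After 3 hours: (0.2550, 0.2900, 0.4550)
P(in Running after 3 hours) = 0.4550

0.4550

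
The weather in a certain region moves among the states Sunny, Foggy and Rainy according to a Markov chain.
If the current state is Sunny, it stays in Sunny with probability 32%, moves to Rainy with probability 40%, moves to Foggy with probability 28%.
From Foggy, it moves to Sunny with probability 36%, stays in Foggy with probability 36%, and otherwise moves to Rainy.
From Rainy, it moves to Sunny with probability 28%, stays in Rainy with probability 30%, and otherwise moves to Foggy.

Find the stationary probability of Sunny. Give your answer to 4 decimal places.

0.3212

Let the stationary distribution be π with π = πP and π_1 + π_2 + π_3 = 1.
π_1 = 0.32·π_1 + 0.36·π_2 + 0.28·π_3
π_2 = 0.28·π_1 + 0.36·π_2 + 0.42·π_3
Solving with the normalization constraint gives π = (0.3212, 0.3538, 0.3250).
So the stationary probability of Sunny is 0.3212.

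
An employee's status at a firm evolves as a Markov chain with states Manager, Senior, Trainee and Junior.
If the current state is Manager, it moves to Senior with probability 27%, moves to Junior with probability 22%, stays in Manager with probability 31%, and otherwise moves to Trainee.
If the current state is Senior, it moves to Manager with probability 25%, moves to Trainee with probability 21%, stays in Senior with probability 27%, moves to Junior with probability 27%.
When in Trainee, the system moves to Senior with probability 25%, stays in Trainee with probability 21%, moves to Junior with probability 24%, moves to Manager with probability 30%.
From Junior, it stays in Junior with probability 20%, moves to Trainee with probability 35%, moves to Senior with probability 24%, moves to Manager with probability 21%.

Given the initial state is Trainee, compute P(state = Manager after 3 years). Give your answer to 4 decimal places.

0.2689

Propagate the distribution vector 3 years from Trainee.
After 0 years: (0.0000, 0.0000, 1.0000, 0.0000)
After 1 year: (0.3000, 0.2500, 0.2100, 0.2400)
After 2 years: (0.2689, 0.2586, 0.2406, 0.2319)
After 3 years: (0.2689, 0.2582, 0.2398, 0.2331)
P(in Manager after 3 years) = 0.2689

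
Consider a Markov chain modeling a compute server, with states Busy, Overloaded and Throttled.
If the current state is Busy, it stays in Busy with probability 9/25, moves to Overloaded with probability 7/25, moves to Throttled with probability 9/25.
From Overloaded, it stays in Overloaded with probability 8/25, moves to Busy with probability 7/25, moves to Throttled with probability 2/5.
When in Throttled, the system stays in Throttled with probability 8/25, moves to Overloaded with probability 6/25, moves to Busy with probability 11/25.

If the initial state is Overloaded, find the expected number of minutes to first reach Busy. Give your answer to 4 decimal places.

2.9476

Let t(s) be the expected number of minutes to first reach Busy from state s, with t(Busy) = 0. Conditioning on the first minute:
t(Overloaded) = 1 + 0.32·t(Overloaded) + 0.4·t(Throttled)
t(Throttled) = 1 + 0.24·t(Overloaded) + 0.32·t(Throttled)
Solving: t(Overloaded) = 2.9476, t(Throttled) = 2.5109.
Expected minutes from Overloaded to Busy: 2.9476.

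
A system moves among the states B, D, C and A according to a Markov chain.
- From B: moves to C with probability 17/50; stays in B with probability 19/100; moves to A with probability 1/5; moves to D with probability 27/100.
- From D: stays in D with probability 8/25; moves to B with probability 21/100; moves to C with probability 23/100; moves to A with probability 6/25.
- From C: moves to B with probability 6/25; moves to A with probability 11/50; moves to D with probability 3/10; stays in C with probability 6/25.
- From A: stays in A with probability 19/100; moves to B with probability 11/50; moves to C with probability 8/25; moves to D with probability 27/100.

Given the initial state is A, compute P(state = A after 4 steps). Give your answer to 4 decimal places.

Propagate the distribution vector 4 steps from A.
After 0 steps: (0.0000, 0.0000, 0.0000, 1.0000)
After 1 step: (0.2200, 0.2700, 0.3200, 0.1900)
After 2 steps: (0.2171, 0.2931, 0.2745, 0.2153)
After 3 steps: (0.2160, 0.2929, 0.2760, 0.2151)
After 4 steps: (0.2161, 0.2929, 0.2759, 0.2151)
P(in A after 4 steps) = 0.2151

0.2151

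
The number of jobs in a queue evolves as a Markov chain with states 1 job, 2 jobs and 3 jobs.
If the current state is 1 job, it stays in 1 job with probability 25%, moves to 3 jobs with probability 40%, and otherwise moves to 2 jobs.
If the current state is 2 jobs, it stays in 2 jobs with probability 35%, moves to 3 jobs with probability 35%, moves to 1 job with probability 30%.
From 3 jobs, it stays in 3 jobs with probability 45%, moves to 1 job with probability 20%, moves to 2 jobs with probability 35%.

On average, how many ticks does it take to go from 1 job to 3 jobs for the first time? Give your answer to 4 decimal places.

Let t(s) be the expected number of ticks to first reach 3 jobs from state s, with t(3 jobs) = 0. Conditioning on the first tick:
t(1 job) = 1 + 0.25·t(1 job) + 0.35·t(2 jobs)
t(2 jobs) = 1 + 0.3·t(1 job) + 0.35·t(2 jobs)
Solving: t(1 job) = 2.6144, t(2 jobs) = 2.7451.
Expected ticks from 1 job to 3 jobs: 2.6144.

2.6144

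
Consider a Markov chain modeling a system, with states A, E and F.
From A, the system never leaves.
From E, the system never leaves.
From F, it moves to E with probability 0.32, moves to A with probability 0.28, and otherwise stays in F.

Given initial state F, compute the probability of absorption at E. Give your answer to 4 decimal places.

0.5333

Let h(s) be the probability of absorption at E starting from transient state s. Then h(E) = 1 and h(A) = 0. By first-step analysis:
h(F) = 0.28·0 + 0.32·1 + 0.4·h(F)
Solving: h(F) = 0.5333.
Starting from F, the probability is 0.5333.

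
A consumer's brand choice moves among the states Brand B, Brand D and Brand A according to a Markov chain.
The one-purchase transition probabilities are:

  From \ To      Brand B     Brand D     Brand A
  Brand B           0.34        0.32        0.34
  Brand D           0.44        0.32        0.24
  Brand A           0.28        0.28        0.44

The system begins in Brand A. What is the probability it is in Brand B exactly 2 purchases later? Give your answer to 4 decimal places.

0.3416

Sum over the intermediate state after 1 purchase:
P = P(Brand A→Brand B)·P(Brand B→Brand B) + P(Brand A→Brand D)·P(Brand D→Brand B) + P(Brand A→Brand A)·P(Brand A→Brand B)
  = 0.28×0.34 + 0.28×0.44 + 0.44×0.28
  = 0.0952 + 0.1232 + 0.1232 = 0.3416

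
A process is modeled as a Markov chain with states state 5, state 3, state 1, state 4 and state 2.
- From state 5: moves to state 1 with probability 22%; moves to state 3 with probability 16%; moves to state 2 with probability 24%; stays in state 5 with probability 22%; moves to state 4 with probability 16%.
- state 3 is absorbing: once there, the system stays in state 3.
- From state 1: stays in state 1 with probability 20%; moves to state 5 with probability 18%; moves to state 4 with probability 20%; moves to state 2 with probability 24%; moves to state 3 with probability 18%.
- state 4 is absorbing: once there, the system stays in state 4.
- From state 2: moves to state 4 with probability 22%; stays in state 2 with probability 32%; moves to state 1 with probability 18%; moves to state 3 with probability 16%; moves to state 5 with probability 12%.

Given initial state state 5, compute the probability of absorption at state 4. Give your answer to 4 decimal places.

0.5284

Let h(s) be the probability of absorption at state 4 starting from transient state s. Then h(state 4) = 1 and h(state 3) = 0. By first-step analysis:
h(state 5) = 0.22·h(state 5) + 0.16·0 + 0.22·h(state 1) + 0.16·1 + 0.24·h(state 2)
h(state 1) = 0.18·h(state 5) + 0.18·0 + 0.2·h(state 1) + 0.2·1 + 0.24·h(state 2)
h(state 2) = 0.12·h(state 5) + 0.16·0 + 0.18·h(state 1) + 0.22·1 + 0.32·h(state 2)
Solving: h(state 5) = 0.5284, h(state 1) = 0.5365, h(state 2) = 0.5588.
Starting from state 5, the probability is 0.5284.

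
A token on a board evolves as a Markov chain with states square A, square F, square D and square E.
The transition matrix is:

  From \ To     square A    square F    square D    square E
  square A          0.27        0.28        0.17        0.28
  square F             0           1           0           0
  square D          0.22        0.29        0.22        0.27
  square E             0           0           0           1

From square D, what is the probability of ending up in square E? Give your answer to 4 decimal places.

Let h(s) be the probability of absorption at square E starting from transient state s. Then h(square E) = 1 and h(square F) = 0. By first-step analysis:
h(square A) = 0.27·h(square A) + 0.28·0 + 0.17·h(square D) + 0.28·1
h(square D) = 0.22·h(square A) + 0.29·0 + 0.22·h(square D) + 0.27·1
Solving: h(square A) = 0.4968, h(square D) = 0.4863.
Starting from square D, the probability is 0.4863.

0.4863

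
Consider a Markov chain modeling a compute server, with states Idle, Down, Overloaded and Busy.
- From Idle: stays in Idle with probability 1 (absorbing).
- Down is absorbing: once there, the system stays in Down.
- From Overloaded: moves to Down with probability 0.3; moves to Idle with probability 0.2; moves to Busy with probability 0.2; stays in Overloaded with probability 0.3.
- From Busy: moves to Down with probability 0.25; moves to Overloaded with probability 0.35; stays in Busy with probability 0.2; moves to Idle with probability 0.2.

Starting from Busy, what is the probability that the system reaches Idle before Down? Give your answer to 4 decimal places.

Let h(s) be the probability of absorption at Idle starting from transient state s. Then h(Idle) = 1 and h(Down) = 0. By first-step analysis:
h(Overloaded) = 0.2·1 + 0.3·0 + 0.3·h(Overloaded) + 0.2·h(Busy)
h(Busy) = 0.2·1 + 0.25·0 + 0.35·h(Overloaded) + 0.2·h(Busy)
Solving: h(Overloaded) = 0.4082, h(Busy) = 0.4286.
Starting from Busy, the probability is 0.4286.

0.4286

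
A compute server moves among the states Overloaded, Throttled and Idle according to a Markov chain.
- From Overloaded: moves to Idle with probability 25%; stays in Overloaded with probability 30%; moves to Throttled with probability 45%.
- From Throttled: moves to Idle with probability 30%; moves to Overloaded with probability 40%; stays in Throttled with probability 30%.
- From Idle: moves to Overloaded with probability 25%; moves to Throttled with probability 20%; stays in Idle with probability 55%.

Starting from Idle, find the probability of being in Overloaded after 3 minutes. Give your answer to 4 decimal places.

0.3070

Propagate the distribution vector 3 minutes from Idle.
After 0 minutes: (0.0000, 0.0000, 1.0000)
After 1 minute: (0.2500, 0.2000, 0.5500)
After 2 minutes: (0.2925, 0.2825, 0.4250)
After 3 minutes: (0.3070, 0.3014, 0.3916)
P(in Overloaded after 3 minutes) = 0.3070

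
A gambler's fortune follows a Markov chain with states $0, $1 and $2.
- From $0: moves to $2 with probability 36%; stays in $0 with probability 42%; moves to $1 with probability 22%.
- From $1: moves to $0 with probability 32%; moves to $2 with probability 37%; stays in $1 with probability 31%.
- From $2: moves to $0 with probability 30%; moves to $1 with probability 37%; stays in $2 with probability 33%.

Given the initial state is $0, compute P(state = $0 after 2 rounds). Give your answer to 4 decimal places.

0.3548

Sum over the intermediate state after 1 round:
P = P($0→$0)·P($0→$0) + P($0→$1)·P($1→$0) + P($0→$2)·P($2→$0)
  = 0.42×0.42 + 0.22×0.32 + 0.36×0.3
  = 0.1764 + 0.0704 + 0.1080 = 0.3548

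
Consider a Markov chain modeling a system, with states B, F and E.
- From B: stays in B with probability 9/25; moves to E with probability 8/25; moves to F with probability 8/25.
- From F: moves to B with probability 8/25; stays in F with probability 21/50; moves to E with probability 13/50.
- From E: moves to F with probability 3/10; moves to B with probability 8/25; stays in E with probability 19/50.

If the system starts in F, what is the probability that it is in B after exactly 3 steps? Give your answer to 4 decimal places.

0.3333

Propagate the distribution vector 3 steps from F.
After 0 steps: (0.0000, 1.0000, 0.0000)
After 1 step: (0.3200, 0.4200, 0.2600)
After 2 steps: (0.3328, 0.3568, 0.3104)
After 3 steps: (0.3333, 0.3495, 0.3172)
P(in B after 3 steps) = 0.3333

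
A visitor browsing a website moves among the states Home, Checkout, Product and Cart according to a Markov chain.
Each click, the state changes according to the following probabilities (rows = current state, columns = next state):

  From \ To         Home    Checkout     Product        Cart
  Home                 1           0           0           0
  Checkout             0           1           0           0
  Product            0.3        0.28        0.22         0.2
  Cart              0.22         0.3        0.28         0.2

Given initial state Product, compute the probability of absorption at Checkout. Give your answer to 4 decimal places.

Let h(s) be the probability of absorption at Checkout starting from transient state s. Then h(Checkout) = 1 and h(Home) = 0. By first-step analysis:
h(Product) = 0.3·0 + 0.28·1 + 0.22·h(Product) + 0.2·h(Cart)
h(Cart) = 0.22·0 + 0.3·1 + 0.28·h(Product) + 0.2·h(Cart)
Solving: h(Product) = 0.5000, h(Cart) = 0.5500.
Starting from Product, the probability is 0.5000.

0.5000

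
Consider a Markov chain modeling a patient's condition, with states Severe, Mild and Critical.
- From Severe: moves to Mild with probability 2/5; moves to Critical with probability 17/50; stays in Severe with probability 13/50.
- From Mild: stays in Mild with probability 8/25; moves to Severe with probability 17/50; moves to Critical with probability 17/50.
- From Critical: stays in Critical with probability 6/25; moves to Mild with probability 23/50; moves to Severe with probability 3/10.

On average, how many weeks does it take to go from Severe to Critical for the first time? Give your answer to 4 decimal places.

Let t(s) be the expected number of weeks to first reach Critical from state s, with t(Critical) = 0. Conditioning on the first week:
t(Severe) = 1 + 0.26·t(Severe) + 0.4·t(Mild)
t(Mild) = 1 + 0.34·t(Severe) + 0.32·t(Mild)
Solving: t(Severe) = 2.9412, t(Mild) = 2.9412.
Expected weeks from Severe to Critical: 2.9412.

2.9412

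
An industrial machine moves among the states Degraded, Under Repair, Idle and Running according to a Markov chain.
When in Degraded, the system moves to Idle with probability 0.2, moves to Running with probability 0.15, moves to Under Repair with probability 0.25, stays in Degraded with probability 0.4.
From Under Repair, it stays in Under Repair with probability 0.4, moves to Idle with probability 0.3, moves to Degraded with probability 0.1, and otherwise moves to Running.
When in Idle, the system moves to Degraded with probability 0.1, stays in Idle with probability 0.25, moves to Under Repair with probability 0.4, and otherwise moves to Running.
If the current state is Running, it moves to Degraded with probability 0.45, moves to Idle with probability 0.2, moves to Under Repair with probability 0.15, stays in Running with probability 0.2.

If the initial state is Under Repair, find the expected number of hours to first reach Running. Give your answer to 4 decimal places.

4.8435

Let t(s) be the expected number of hours to first reach Running from state s, with t(Running) = 0. Conditioning on the first hour:
t(Degraded) = 1 + 0.4·t(Degraded) + 0.25·t(Under Repair) + 0.2·t(Idle)
t(Under Repair) = 1 + 0.1·t(Degraded) + 0.4·t(Under Repair) + 0.3·t(Idle)
t(Idle) = 1 + 0.1·t(Degraded) + 0.4·t(Under Repair) + 0.25·t(Idle)
Solving: t(Degraded) = 5.2224, t(Under Repair) = 4.8435, t(Idle) = 4.6129.
Expected hours from Under Repair to Running: 4.8435.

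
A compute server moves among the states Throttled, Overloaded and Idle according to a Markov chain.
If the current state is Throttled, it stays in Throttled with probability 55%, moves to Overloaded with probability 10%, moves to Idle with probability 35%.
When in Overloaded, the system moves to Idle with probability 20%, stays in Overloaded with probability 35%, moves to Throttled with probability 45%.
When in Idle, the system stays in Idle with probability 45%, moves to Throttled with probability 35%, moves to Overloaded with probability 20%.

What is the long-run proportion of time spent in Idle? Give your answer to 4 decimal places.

Let the stationary distribution be π with π = πP and π_1 + π_2 + π_3 = 1.
π_1 = 0.55·π_1 + 0.45·π_2 + 0.35·π_3
π_2 = 0.1·π_1 + 0.35·π_2 + 0.2·π_3
Solving with the normalization constraint gives π = (0.4601, 0.1812, 0.3587).
So the stationary probability of Idle is 0.3587.

0.3587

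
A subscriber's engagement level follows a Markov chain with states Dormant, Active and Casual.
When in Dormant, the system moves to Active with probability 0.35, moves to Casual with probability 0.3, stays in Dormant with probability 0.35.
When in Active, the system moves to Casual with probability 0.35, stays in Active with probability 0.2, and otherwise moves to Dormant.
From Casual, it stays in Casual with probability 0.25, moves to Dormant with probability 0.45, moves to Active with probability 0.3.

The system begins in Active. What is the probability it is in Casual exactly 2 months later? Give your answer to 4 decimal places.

0.2925

Sum over the intermediate state after 1 month:
P = P(Active→Dormant)·P(Dormant→Casual) + P(Active→Active)·P(Active→Casual) + P(Active→Casual)·P(Casual→Casual)
  = 0.45×0.3 + 0.2×0.35 + 0.35×0.25
  = 0.1350 + 0.0700 + 0.0875 = 0.2925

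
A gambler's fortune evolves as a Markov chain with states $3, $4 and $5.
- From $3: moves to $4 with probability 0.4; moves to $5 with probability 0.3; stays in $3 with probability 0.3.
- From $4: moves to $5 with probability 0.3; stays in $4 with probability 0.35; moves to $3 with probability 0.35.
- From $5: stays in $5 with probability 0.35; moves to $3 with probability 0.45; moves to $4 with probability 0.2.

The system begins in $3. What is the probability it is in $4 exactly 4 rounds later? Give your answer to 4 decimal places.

Propagate the distribution vector 4 rounds from $3.
After 0 rounds: (1.0000, 0.0000, 0.0000)
After 1 round: (0.3000, 0.4000, 0.3000)
After 2 rounds: (0.3650, 0.3200, 0.3150)
After 3 rounds: (0.3633, 0.3210, 0.3158)
After 4 rounds: (0.3634, 0.3208, 0.3158)
P(in $4 after 4 rounds) = 0.3208

0.3208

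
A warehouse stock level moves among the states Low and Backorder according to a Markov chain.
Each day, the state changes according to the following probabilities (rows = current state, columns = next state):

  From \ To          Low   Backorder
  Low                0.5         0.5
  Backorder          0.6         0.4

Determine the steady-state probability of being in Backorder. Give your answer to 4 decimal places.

Let the stationary distribution be π with π = πP and π_1 + π_2 = 1.
π_1 = 0.5·π_1 + 0.6·π_2
Solving with the normalization constraint gives π = (0.5455, 0.4545).
So the stationary probability of Backorder is 0.4545.

0.4545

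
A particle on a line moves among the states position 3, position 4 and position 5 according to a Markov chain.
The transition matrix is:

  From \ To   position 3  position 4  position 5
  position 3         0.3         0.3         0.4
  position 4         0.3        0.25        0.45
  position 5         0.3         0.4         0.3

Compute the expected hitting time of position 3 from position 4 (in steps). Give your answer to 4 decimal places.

Let t(s) be the expected number of steps to first reach position 3 from state s, with t(position 3) = 0. Conditioning on the first step:
t(position 4) = 1 + 0.25·t(position 4) + 0.45·t(position 5)
t(position 5) = 1 + 0.4·t(position 4) + 0.3·t(position 5)
Solving: t(position 4) = 3.3333, t(position 5) = 3.3333.
Expected steps from position 4 to position 3: 3.3333.

3.3333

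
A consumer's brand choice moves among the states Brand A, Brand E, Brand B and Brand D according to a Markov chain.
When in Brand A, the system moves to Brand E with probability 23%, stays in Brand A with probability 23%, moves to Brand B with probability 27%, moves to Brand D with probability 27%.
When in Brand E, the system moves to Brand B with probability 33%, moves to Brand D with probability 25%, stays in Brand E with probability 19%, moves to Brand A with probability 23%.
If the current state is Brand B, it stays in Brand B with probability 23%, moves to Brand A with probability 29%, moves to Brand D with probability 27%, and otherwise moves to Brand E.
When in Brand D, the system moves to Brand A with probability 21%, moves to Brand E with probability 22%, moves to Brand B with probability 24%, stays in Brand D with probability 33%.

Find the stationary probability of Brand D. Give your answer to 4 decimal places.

0.2827

Let the stationary distribution be π with π = πP and π_1 + π_2 + π_3 + π_4 = 1.
π_1 = 0.23·π_1 + 0.23·π_2 + 0.29·π_3 + 0.21·π_4
π_2 = 0.23·π_1 + 0.19·π_2 + 0.21·π_3 + 0.22·π_4
π_3 = 0.27·π_1 + 0.33·π_2 + 0.23·π_3 + 0.24·π_4
Solving with the normalization constraint gives π = (0.2402, 0.2134, 0.2638, 0.2827).
So the stationary probability of Brand D is 0.2827.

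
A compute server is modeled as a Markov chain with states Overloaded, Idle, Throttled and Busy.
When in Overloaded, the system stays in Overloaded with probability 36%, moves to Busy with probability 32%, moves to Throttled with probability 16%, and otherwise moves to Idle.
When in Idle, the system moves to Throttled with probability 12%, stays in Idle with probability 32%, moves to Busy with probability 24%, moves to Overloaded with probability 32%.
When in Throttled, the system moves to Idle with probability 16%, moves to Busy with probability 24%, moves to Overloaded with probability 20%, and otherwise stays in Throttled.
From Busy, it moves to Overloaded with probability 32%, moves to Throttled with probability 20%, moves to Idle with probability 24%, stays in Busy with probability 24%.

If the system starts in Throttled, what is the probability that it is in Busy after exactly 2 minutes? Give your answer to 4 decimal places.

0.2560

Propagate the distribution vector 2 minutes from Throttled.
After 0 minutes: (0.0000, 0.0000, 1.0000, 0.0000)
After 1 minute: (0.2000, 0.1600, 0.4000, 0.2400)
After 2 minutes: (0.2800, 0.2048, 0.2592, 0.2560)
P(in Busy after 2 minutes) = 0.2560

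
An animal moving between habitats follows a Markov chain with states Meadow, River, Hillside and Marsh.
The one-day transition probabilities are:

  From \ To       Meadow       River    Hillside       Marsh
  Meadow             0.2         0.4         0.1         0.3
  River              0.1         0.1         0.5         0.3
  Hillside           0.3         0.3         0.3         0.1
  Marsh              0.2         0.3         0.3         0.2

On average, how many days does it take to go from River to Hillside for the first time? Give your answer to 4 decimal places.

Let t(s) be the expected number of days to first reach Hillside from state s, with t(Hillside) = 0. Conditioning on the first day:
t(Meadow) = 1 + 0.2·t(Meadow) + 0.4·t(River) + 0.3·t(Marsh)
t(River) = 1 + 0.1·t(Meadow) + 0.1·t(River) + 0.3·t(Marsh)
t(Marsh) = 1 + 0.2·t(Meadow) + 0.3·t(River) + 0.2·t(Marsh)
Solving: t(Meadow) = 3.7143, t(River) = 2.5714, t(Marsh) = 3.1429.
Expected days from River to Hillside: 2.5714.

2.5714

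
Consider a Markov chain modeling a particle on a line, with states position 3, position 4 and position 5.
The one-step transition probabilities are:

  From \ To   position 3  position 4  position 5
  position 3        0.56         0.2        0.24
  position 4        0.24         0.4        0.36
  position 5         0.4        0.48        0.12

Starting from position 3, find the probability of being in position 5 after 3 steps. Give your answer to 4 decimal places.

0.2486

Propagate the distribution vector 3 steps from position 3.
After 0 steps: (1.0000, 0.0000, 0.0000)
After 1 step: (0.5600, 0.2000, 0.2400)
After 2 steps: (0.4576, 0.3072, 0.2352)
After 3 steps: (0.4241, 0.3273, 0.2486)
P(in position 5 after 3 steps) = 0.2486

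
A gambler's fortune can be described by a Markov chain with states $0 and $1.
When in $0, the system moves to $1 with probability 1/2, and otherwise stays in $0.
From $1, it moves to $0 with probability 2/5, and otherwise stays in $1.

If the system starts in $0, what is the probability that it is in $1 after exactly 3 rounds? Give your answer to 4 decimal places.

0.5550

Propagate the distribution vector 3 rounds from $0.
After 0 rounds: (1.0000, 0.0000)
After 1 round: (0.5000, 0.5000)
After 2 rounds: (0.4500, 0.5500)
After 3 rounds: (0.4450, 0.5550)
P(in $1 after 3 rounds) = 0.5550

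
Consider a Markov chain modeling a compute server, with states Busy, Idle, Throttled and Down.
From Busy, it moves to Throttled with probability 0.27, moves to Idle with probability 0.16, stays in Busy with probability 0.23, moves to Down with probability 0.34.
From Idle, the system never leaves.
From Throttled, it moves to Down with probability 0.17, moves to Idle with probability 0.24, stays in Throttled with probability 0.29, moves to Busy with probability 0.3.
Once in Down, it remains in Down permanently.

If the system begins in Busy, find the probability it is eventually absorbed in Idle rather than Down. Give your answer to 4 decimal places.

Let h(s) be the probability of absorption at Idle starting from transient state s. Then h(Idle) = 1 and h(Down) = 0. By first-step analysis:
h(Busy) = 0.23·h(Busy) + 0.16·1 + 0.27·h(Throttled) + 0.34·0
h(Throttled) = 0.3·h(Busy) + 0.24·1 + 0.29·h(Throttled) + 0.17·0
Solving: h(Busy) = 0.3831, h(Throttled) = 0.4999.
Starting from Busy, the probability is 0.3831.

0.3831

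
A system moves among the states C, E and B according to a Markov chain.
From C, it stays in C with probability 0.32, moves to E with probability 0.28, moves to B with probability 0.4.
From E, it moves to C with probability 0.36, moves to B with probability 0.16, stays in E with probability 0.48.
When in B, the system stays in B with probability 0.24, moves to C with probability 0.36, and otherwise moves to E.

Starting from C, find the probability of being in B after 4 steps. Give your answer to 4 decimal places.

0.2643

Propagate the distribution vector 4 steps from C.
After 0 steps: (1.0000, 0.0000, 0.0000)
After 1 step: (0.3200, 0.2800, 0.4000)
After 2 steps: (0.3472, 0.3840, 0.2688)
After 3 steps: (0.3461, 0.3891, 0.2648)
After 4 steps: (0.3462, 0.3896, 0.2643)
P(in B after 4 steps) = 0.2643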